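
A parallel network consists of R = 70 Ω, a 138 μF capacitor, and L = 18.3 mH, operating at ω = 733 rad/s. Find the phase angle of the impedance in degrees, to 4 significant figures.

X_L = ωL = 13.41 Ω
X_C = 1/(ωC) = 9.886 Ω
Parallel: admittances add. Y = 1/R + 1/(jωL) + jωC
Y = (0.01429 + j0.02660) S
|Y| = 0.03020 S → |Z| = 1/|Y| = 33.12 Ω, ∠Z = −∠Y = -61.77°

-61.77°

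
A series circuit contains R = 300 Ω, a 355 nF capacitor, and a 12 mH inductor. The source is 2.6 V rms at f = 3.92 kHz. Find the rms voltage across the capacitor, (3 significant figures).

0.848 V

ω = 2πf = 24630 rad/s
X_L = ωL = 296 Ω
X_C = 1/(ωC) = 114 Ω
Net reactance X = X_L − X_C = 181 Ω
Z = 300 + j181 Ω
|Z| = √(300² + 181²) = 350 Ω
I = V/|Z| = 7.42 mA
V_C = I·|Z_C| = 0.00742 × 114 = 0.848 V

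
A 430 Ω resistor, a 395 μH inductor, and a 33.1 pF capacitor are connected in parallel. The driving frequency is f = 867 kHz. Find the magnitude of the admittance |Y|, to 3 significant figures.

2.34 mS

ω = 2πf = 5.448e+06 rad/s
X_L = ωL = 2150 Ω
X_C = 1/(ωC) = 5550 Ω
Parallel: admittances add. Y = 1/R + 1/(jωL) + jωC
Y = (0.00233 − j0.000284) S
|Y| = 0.00234 S → |Z| = 1/|Y| = 427 Ω, ∠Z = −∠Y = 6.97°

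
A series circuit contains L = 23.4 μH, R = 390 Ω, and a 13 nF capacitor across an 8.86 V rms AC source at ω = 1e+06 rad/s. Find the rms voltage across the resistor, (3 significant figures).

8.78 V

X_L = ωL = 23.4 Ω
X_C = 1/(ωC) = 76.9 Ω
Net reactance X = X_L − X_C = -53.5 Ω
Z = 390 − j53.5 Ω
|Z| = √(390² + 53.5²) = 394 Ω
I = V/|Z| = 22.5 mA
V_R = I·|Z_R| = 0.0225 × 390 = 8.78 V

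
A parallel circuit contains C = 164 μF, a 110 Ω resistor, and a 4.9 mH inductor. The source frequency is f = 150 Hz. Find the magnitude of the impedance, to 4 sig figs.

15.97 Ω

ω = 2πf = 942.5 rad/s
X_L = ωL = 4.618 Ω
X_C = 1/(ωC) = 6.470 Ω
Parallel: admittances add. Y = 1/R + 1/(jωL) + jωC
Y = (0.009091 − j0.06197) S
|Y| = 0.06263 S → |Z| = 1/|Y| = 15.97 Ω, ∠Z = −∠Y = 81.65°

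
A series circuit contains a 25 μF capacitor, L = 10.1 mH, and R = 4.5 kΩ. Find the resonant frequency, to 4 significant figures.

316.7 Hz

ω₀ = 1/√(LC) = 1/√(0.0101 × 2.5e-05) = 1990 rad/s
f₀ = ω₀/(2π) = 316.7 Hz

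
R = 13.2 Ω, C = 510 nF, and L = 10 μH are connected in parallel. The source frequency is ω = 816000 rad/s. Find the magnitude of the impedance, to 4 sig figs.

3.298 Ω

X_L = ωL = 8.160 Ω
X_C = 1/(ωC) = 2.403 Ω
Parallel: admittances add. Y = 1/R + 1/(jωL) + jωC
Y = (0.07576 + j0.2936) S
|Y| = 0.3032 S → |Z| = 1/|Y| = 3.298 Ω, ∠Z = −∠Y = -75.53°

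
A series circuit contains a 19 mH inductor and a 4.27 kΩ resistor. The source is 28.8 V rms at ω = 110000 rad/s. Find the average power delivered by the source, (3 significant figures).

157 mW

X_L = ωL = 2090 Ω
Z = 4270 + j2090 Ω
|Z| = √(4270² + 2090²) = 4750 Ω
∠Z = arctan(2090/4270) = 26.1°
I = V/|Z| = 6.06 mA
P = VI cos φ = 28.8 × 0.00606 × cos(26.1°) = 157 mW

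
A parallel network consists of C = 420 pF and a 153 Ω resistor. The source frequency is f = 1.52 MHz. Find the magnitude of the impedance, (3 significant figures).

130 Ω

ω = 2πf = 9.55e+06 rad/s
X_C = 1/(ωC) = 249 Ω
Parallel: admittances add. Y = 1/R + jωC
Y = (0.00654 + j0.00401) S
|Y| = 0.00767 S → |Z| = 1/|Y| = 130 Ω, ∠Z = −∠Y = -31.5°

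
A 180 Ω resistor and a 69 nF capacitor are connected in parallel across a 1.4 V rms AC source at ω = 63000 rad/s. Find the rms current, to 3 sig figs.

9.88 mA

X_C = 1/(ωC) = 230 Ω
Parallel: admittances add. Y = 1/R + jωC
Y = (0.00556 + j0.00435) S
|Y| = 0.00705 S → |Z| = 1/|Y| = 142 Ω, ∠Z = −∠Y = -38.0°
I = V/|Z| = 1.4/142 = 9.88 mA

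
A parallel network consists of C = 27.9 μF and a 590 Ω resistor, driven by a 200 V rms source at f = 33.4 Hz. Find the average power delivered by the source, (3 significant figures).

ω = 2πf = 209.9 rad/s
X_C = 1/(ωC) = 171 Ω
Parallel: admittances add. Y = 1/R + jωC
Y = (0.00169 + j0.00586) S
|Y| = 0.00610 S → |Z| = 1/|Y| = 164 Ω, ∠Z = −∠Y = -73.9°
I = V/|Z| = 1.22 A
P = VI cos φ = 200 × 1.22 × cos(-73.9°) = 67.8 W

67.8 W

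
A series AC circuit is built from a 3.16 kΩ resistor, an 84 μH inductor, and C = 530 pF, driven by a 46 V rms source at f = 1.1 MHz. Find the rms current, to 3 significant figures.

ω = 2πf = 6.912e+06 rad/s
X_L = ωL = 581 Ω
X_C = 1/(ωC) = 273 Ω
Net reactance X = X_L − X_C = 308 Ω
Z = 3160 + j308 Ω
|Z| = √(3160² + 308²) = 3170 Ω
I = V/|Z| = 46/3170 = 14.5 mA

14.5 mA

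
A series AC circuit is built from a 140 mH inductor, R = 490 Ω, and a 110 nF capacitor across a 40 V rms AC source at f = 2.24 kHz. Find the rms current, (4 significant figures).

ω = 2πf = 14070 rad/s
X_L = ωL = 1970 Ω
X_C = 1/(ωC) = 645.9 Ω
Net reactance X = X_L − X_C = 1324 Ω
Z = 490.0 + j1324 Ω
|Z| = √(490.0² + 1324²) = 1412 Ω
I = V/|Z| = 40/1412 = 28.32 mA

28.32 mA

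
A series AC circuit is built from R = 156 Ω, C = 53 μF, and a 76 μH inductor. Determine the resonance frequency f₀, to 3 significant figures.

2.51 kHz

ω₀ = 1/√(LC) = 1/√(7.6e-05 × 5.3e-05) = 15760 rad/s
f₀ = ω₀/(2π) = 2.51 kHz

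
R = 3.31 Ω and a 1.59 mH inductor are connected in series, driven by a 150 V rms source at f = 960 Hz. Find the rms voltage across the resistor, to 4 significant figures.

ω = 2πf = 6032 rad/s
X_L = ωL = 9.591 Ω
Z = 3.310 + j9.591 Ω
|Z| = √(3.310² + 9.591²) = 10.15 Ω
I = V/|Z| = 14.78 A
V_R = I·|Z_R| = 14.78 × 3.310 = 48.94 V

48.94 V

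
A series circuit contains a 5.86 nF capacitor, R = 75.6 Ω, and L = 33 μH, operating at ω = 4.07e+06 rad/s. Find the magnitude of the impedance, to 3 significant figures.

X_L = ωL = 134 Ω
X_C = 1/(ωC) = 41.9 Ω
Net reactance X = X_L − X_C = 92.4 Ω
Z = 75.6 + j92.4 Ω
|Z| = √(75.6² + 92.4²) = 119 Ω

119 Ω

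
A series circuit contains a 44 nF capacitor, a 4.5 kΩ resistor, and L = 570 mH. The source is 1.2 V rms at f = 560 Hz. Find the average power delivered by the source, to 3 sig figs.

ω = 2πf = 3519 rad/s
X_L = ωL = 2010 Ω
X_C = 1/(ωC) = 6460 Ω
Net reactance X = X_L − X_C = -4450 Ω
Z = 4500 − j4450 Ω
|Z| = √(4500² + 4450²) = 6330 Ω
∠Z = arctan(-4450/4500) = -44.7°
I = V/|Z| = 190 μA
P = VI cos φ = 1.2 × 0.000190 × cos(-44.7°) = 162 μW

162 μW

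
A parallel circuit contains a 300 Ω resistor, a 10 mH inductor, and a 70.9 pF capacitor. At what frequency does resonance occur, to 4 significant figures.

189.0 kHz

ω₀ = 1/√(LC) = 1/√(0.01 × 7.09e-11) = 1.188e+06 rad/s
f₀ = ω₀/(2π) = 189.0 kHz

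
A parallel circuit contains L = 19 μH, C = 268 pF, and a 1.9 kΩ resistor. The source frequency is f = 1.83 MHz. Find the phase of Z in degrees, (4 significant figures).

ω = 2πf = 1.15e+07 rad/s
X_L = ωL = 218.5 Ω
X_C = 1/(ωC) = 324.5 Ω
Parallel: admittances add. Y = 1/R + 1/(jωL) + jωC
Y = (0.0005263 − j0.001496) S
|Y| = 0.001586 S → |Z| = 1/|Y| = 630.6 Ω, ∠Z = −∠Y = 70.62°

70.62°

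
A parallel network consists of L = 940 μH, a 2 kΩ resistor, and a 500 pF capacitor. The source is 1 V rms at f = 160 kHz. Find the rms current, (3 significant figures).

ω = 2πf = 1.005e+06 rad/s
X_L = ωL = 945 Ω
X_C = 1/(ωC) = 1990 Ω
Parallel: admittances add. Y = 1/R + 1/(jωL) + jωC
Y = (0.000500 − j0.000556) S
|Y| = 0.000747 S → |Z| = 1/|Y| = 1340 Ω, ∠Z = −∠Y = 48.0°
I = V/|Z| = 1/1340 = 747 μA

747 μA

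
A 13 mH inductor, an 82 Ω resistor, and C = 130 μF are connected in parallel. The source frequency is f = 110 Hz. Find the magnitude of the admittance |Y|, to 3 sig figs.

24.7 mS

ω = 2πf = 691.2 rad/s
X_L = ωL = 8.98 Ω
X_C = 1/(ωC) = 11.1 Ω
Parallel: admittances add. Y = 1/R + 1/(jωL) + jωC
Y = (0.0122 − j0.0214) S
|Y| = 0.0247 S → |Z| = 1/|Y| = 40.5 Ω, ∠Z = −∠Y = 60.4°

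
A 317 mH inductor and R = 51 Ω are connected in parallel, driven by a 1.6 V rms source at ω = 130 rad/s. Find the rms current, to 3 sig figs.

X_L = ωL = 41.2 Ω
Parallel: admittances add. Y = 1/R + 1/(jωL)
Y = (0.0196 − j0.0243) S
|Y| = 0.0312 S → |Z| = 1/|Y| = 32.1 Ω, ∠Z = −∠Y = 51.1°
I = V/|Z| = 1.6/32.1 = 49.9 mA

49.9 mA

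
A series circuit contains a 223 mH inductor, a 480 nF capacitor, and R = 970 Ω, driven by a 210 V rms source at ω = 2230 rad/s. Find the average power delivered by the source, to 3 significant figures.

37.8 W

X_L = ωL = 497 Ω
X_C = 1/(ωC) = 934 Ω
Net reactance X = X_L − X_C = -437 Ω
Z = 970 − j437 Ω
|Z| = √(970² + 437²) = 1060 Ω
∠Z = arctan(-437/970) = -24.2°
I = V/|Z| = 197 mA
P = VI cos φ = 210 × 0.197 × cos(-24.2°) = 37.8 W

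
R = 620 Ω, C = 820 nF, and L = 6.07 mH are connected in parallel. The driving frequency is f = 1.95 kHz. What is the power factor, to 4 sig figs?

ω = 2πf = 12250 rad/s
X_L = ωL = 74.37 Ω
X_C = 1/(ωC) = 99.53 Ω
Parallel: admittances add. Y = 1/R + 1/(jωL) + jωC
Y = (0.001613 − j0.003399) S
|Y| = 0.003763 S → |Z| = 1/|Y| = 265.8 Ω, ∠Z = −∠Y = 64.62°
cos φ = cos(64.62°) = 0.4287

0.4287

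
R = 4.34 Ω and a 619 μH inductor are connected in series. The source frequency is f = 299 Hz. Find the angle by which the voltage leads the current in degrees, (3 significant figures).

15.0°

ω = 2πf = 1879 rad/s
X_L = ωL = 1.16 Ω
Z = 4.34 + j1.16 Ω
|Z| = √(4.34² + 1.16²) = 4.49 Ω
∠Z = arctan(1.16/4.34) = 15.0°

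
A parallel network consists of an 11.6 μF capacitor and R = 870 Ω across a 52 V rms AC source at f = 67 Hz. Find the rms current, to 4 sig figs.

ω = 2πf = 421.0 rad/s
X_C = 1/(ωC) = 204.8 Ω
Parallel: admittances add. Y = 1/R + jωC
Y = (0.001149 + j0.004883) S
|Y| = 0.005017 S → |Z| = 1/|Y| = 199.3 Ω, ∠Z = −∠Y = -76.75°
I = V/|Z| = 52/199.3 = 260.9 mA

260.9 mA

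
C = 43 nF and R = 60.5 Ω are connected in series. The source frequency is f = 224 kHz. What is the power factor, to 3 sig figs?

ω = 2πf = 1.407e+06 rad/s
X_C = 1/(ωC) = 16.5 Ω
Z = 60.5 − j16.5 Ω
|Z| = √(60.5² + 16.5²) = 62.7 Ω
∠Z = arctan(-16.5/60.5) = -15.3°
cos φ = cos(-15.3°) = 0.965

0.965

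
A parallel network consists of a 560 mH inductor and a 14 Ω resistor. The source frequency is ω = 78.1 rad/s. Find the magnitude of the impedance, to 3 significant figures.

13.3 Ω

X_L = ωL = 43.7 Ω
Parallel: admittances add. Y = 1/R + 1/(jωL)
Y = (0.0714 − j0.0229) S
|Y| = 0.0750 S → |Z| = 1/|Y| = 13.3 Ω, ∠Z = −∠Y = 17.7°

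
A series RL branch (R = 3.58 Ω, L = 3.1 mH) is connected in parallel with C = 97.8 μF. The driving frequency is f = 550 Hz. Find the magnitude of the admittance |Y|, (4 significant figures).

255.5 mS

ω = 2πf = 3456 rad/s
X_L = ωL = 10.71 Ω
X_C = 1/(ωC) = 2.959 Ω
Branch 1 (R+jX_L): Z₁ = 3.580 + j10.71 Ω, |Z₁| = 11.30 Ω
Branch 2 (−jX_C): Z₂ = −j2.959 Ω
Parallel: Z = Z₁Z₂/(Z₁+Z₂), |Z| = 3.913 Ω, ∠Z = -83.70°
|Y| = 1/|Z| = 255.5 mS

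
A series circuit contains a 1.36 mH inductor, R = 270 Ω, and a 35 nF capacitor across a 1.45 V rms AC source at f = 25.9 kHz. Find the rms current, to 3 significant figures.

ω = 2πf = 162700 rad/s
X_L = ωL = 221 Ω
X_C = 1/(ωC) = 176 Ω
Net reactance X = X_L − X_C = 45.7 Ω
Z = 270 + j45.7 Ω
|Z| = √(270² + 45.7²) = 274 Ω
I = V/|Z| = 1.45/274 = 5.29 mA

5.29 mA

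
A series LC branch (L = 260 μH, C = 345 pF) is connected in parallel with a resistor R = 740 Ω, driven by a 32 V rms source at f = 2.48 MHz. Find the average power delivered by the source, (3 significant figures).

1.38 W

ω = 2πf = 1.558e+07 rad/s
X_L = ωL = 4050 Ω
X_C = 1/(ωC) = 186 Ω
Branch 1: Z₁ = R = 740 Ω
Branch 2 (series LC): Z₂ = j(X_L − X_C) = j3870 Ω
Parallel: Z = Z₁Z₂/(Z₁+Z₂), |Z| = 727 Ω, ∠Z = 10.8°
I = V/|Z| = 44.0 mA
P = VI cos φ = 32 × 0.0440 × cos(10.8°) = 1.38 W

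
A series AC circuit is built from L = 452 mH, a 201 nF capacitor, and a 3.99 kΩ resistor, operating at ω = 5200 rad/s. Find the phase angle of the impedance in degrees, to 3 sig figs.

19.3°

X_L = ωL = 2350 Ω
X_C = 1/(ωC) = 957 Ω
Net reactance X = X_L − X_C = 1390 Ω
Z = 3990 + j1390 Ω
|Z| = √(3990² + 1390²) = 4230 Ω
∠Z = arctan(1390/3990) = 19.3°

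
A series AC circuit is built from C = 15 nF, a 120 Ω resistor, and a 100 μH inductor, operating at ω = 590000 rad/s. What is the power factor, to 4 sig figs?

0.9119

X_L = ωL = 59.00 Ω
X_C = 1/(ωC) = 113.0 Ω
Net reactance X = X_L − X_C = -53.99 Ω
Z = 120.0 − j53.99 Ω
|Z| = √(120.0² + 53.99²) = 131.6 Ω
∠Z = arctan(-53.99/120.0) = -24.23°
cos φ = cos(-24.23°) = 0.9119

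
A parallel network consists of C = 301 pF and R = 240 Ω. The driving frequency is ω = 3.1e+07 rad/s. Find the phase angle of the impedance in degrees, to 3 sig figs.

X_C = 1/(ωC) = 107 Ω
Parallel: admittances add. Y = 1/R + jωC
Y = (0.00417 + j0.00933) S
|Y| = 0.0102 S → |Z| = 1/|Y| = 97.9 Ω, ∠Z = −∠Y = -65.9°

-65.9°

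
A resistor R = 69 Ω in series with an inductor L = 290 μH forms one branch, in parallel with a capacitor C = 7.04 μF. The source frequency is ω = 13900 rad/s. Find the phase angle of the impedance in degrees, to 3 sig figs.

-81.5°

X_L = ωL = 4.03 Ω
X_C = 1/(ωC) = 10.2 Ω
Branch 1 (R+jX_L): Z₁ = 69.0 + j4.03 Ω, |Z₁| = 69.1 Ω
Branch 2 (−jX_C): Z₂ = −j10.2 Ω
Parallel: Z = Z₁Z₂/(Z₁+Z₂), |Z| = 10.2 Ω, ∠Z = -81.5°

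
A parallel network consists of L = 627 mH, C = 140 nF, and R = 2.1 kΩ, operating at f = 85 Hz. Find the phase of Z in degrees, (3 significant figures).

ω = 2πf = 534.1 rad/s
X_L = ωL = 335 Ω
X_C = 1/(ωC) = 13400 Ω
Parallel: admittances add. Y = 1/R + 1/(jωL) + jωC
Y = (0.000476 − j0.00291) S
|Y| = 0.00295 S → |Z| = 1/|Y| = 339 Ω, ∠Z = −∠Y = 80.7°

80.7°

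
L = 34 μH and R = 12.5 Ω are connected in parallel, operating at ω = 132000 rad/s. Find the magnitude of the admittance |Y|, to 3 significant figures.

237 mS

X_L = ωL = 4.49 Ω
Parallel: admittances add. Y = 1/R + 1/(jωL)
Y = (0.0800 − j0.223) S
|Y| = 0.237 S → |Z| = 1/|Y| = 4.22 Ω, ∠Z = −∠Y = 70.2°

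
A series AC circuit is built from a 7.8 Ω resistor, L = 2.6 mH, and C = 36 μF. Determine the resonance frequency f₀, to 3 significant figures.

520 Hz

ω₀ = 1/√(LC) = 1/√(0.0026 × 3.6e-05) = 3269 rad/s
f₀ = ω₀/(2π) = 520 Hz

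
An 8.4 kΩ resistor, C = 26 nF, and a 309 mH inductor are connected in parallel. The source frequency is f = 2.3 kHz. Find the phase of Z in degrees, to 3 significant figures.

-51.9°

ω = 2πf = 14450 rad/s
X_L = ωL = 4470 Ω
X_C = 1/(ωC) = 2660 Ω
Parallel: admittances add. Y = 1/R + 1/(jωL) + jωC
Y = (0.000119 + j0.000152) S
|Y| = 0.000193 S → |Z| = 1/|Y| = 5180 Ω, ∠Z = −∠Y = -51.9°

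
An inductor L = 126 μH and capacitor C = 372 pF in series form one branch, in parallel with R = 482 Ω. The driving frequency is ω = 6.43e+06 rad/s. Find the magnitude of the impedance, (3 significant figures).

304 Ω

X_L = ωL = 810 Ω
X_C = 1/(ωC) = 418 Ω
Branch 1: Z₁ = R = 482 Ω
Branch 2 (series LC): Z₂ = j(X_L − X_C) = j392 Ω
Parallel: Z = Z₁Z₂/(Z₁+Z₂), |Z| = 304 Ω, ∠Z = 50.9°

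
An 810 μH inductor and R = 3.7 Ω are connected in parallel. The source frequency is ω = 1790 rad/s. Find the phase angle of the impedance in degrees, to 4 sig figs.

X_L = ωL = 1.450 Ω
Parallel: admittances add. Y = 1/R + 1/(jωL)
Y = (0.2703 − j0.6897) S
|Y| = 0.7408 S → |Z| = 1/|Y| = 1.350 Ω, ∠Z = −∠Y = 68.60°

68.60°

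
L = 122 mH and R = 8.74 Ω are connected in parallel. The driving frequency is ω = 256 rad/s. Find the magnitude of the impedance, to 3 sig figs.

X_L = ωL = 31.2 Ω
Parallel: admittances add. Y = 1/R + 1/(jωL)
Y = (0.114 − j0.0320) S
|Y| = 0.119 S → |Z| = 1/|Y| = 8.42 Ω, ∠Z = −∠Y = 15.6°

8.42 Ω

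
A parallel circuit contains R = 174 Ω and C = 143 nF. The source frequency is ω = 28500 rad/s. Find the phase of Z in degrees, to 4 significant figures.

X_C = 1/(ωC) = 245.4 Ω
Parallel: admittances add. Y = 1/R + jωC
Y = (0.005747 + j0.004076) S
|Y| = 0.007046 S → |Z| = 1/|Y| = 141.9 Ω, ∠Z = −∠Y = -35.34°

-35.34°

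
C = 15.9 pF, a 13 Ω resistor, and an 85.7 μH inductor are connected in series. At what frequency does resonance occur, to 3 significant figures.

4.31 MHz

ω₀ = 1/√(LC) = 1/√(8.57e-05 × 1.59e-11) = 2.709e+07 rad/s
f₀ = ω₀/(2π) = 4.31 MHz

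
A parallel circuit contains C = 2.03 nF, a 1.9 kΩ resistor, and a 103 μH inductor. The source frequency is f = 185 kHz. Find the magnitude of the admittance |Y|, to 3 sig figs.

6.02 mS

ω = 2πf = 1.162e+06 rad/s
X_L = ωL = 120 Ω
X_C = 1/(ωC) = 424 Ω
Parallel: admittances add. Y = 1/R + 1/(jωL) + jωC
Y = (0.000526 − j0.00599) S
|Y| = 0.00602 S → |Z| = 1/|Y| = 166 Ω, ∠Z = −∠Y = 85.0°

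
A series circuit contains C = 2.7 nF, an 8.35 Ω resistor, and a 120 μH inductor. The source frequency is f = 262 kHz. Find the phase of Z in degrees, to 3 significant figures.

ω = 2πf = 1.646e+06 rad/s
X_L = ωL = 198 Ω
X_C = 1/(ωC) = 225 Ω
Net reactance X = X_L − X_C = -27.4 Ω
Z = 8.35 − j27.4 Ω
|Z| = √(8.35² + 27.4²) = 28.7 Ω
∠Z = arctan(-27.4/8.35) = -73.1°

-73.1°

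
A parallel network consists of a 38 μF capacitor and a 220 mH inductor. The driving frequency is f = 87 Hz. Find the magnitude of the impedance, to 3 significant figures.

ω = 2πf = 546.6 rad/s
X_L = ωL = 120 Ω
X_C = 1/(ωC) = 48.1 Ω
Parallel: admittances add. Y = 1/(jωL) + jωC
Y = (0 + j0.0125) S
|Y| = 0.0125 S → |Z| = 1/|Y| = 80.3 Ω, ∠Z = −∠Y = -90.0°

80.3 Ω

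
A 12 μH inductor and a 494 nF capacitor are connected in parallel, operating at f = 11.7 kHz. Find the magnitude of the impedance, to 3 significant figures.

0.911 Ω

ω = 2πf = 73510 rad/s
X_L = ωL = 0.882 Ω
X_C = 1/(ωC) = 27.5 Ω
Parallel: admittances add. Y = 1/(jωL) + jωC
Y = (0 − j1.10) S
|Y| = 1.10 S → |Z| = 1/|Y| = 0.911 Ω, ∠Z = −∠Y = 90.0°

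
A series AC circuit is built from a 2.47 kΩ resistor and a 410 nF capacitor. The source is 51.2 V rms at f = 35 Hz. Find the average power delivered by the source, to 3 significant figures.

ω = 2πf = 219.9 rad/s
X_C = 1/(ωC) = 11100 Ω
Z = 2470 − j11100 Ω
|Z| = √(2470² + 11100²) = 11400 Ω
∠Z = arctan(-11100/2470) = -77.4°
I = V/|Z| = 4.51 mA
P = VI cos φ = 51.2 × 0.00451 × cos(-77.4°) = 50.2 mW

50.2 mW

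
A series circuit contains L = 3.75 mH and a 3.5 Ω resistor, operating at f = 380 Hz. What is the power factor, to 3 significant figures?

0.364

ω = 2πf = 2388 rad/s
X_L = ωL = 8.95 Ω
Z = 3.50 + j8.95 Ω
|Z| = √(3.50² + 8.95²) = 9.61 Ω
∠Z = arctan(8.95/3.50) = 68.6°
cos φ = cos(68.6°) = 0.364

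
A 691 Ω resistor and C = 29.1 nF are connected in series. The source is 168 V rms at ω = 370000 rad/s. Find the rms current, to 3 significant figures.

241 mA

X_C = 1/(ωC) = 92.9 Ω
Z = 691 − j92.9 Ω
|Z| = √(691² + 92.9²) = 697 Ω
I = V/|Z| = 168/697 = 241 mA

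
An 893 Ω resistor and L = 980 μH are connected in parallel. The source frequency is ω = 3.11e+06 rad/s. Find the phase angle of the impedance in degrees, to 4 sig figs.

16.33°

X_L = ωL = 3048 Ω
Parallel: admittances add. Y = 1/R + 1/(jωL)
Y = (0.001120 − j0.0003281) S
|Y| = 0.001167 S → |Z| = 1/|Y| = 857.0 Ω, ∠Z = −∠Y = 16.33°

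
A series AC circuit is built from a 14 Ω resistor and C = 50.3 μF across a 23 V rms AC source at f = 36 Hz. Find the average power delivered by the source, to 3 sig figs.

ω = 2πf = 226.2 rad/s
X_C = 1/(ωC) = 87.9 Ω
Z = 14.0 − j87.9 Ω
|Z| = √(14.0² + 87.9²) = 89.0 Ω
∠Z = arctan(-87.9/14.0) = -80.9°
I = V/|Z| = 258 mA
P = VI cos φ = 23 × 0.258 × cos(-80.9°) = 935 mW

935 mW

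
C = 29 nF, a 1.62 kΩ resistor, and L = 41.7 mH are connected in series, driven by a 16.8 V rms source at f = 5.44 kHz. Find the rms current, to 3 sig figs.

10.0 mA

ω = 2πf = 34180 rad/s
X_L = ωL = 1430 Ω
X_C = 1/(ωC) = 1010 Ω
Net reactance X = X_L − X_C = 416 Ω
Z = 1620 + j416 Ω
|Z| = √(1620² + 416²) = 1670 Ω
I = V/|Z| = 16.8/1670 = 10.0 mA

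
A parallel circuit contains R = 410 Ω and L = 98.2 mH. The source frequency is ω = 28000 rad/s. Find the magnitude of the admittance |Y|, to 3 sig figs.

X_L = ωL = 2750 Ω
Parallel: admittances add. Y = 1/R + 1/(jωL)
Y = (0.00244 − j0.000364) S
|Y| = 0.00247 S → |Z| = 1/|Y| = 406 Ω, ∠Z = −∠Y = 8.48°

2.47 mS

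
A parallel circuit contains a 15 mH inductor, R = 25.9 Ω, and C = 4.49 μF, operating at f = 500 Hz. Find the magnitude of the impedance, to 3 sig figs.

25.5 Ω

ω = 2πf = 3142 rad/s
X_L = ωL = 47.1 Ω
X_C = 1/(ωC) = 70.9 Ω
Parallel: admittances add. Y = 1/R + 1/(jωL) + jωC
Y = (0.0386 − j0.00711) S
|Y| = 0.0393 S → |Z| = 1/|Y| = 25.5 Ω, ∠Z = −∠Y = 10.4°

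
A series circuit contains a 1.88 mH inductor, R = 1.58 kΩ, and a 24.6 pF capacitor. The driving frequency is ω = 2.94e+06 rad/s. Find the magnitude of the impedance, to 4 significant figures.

8449 Ω

X_L = ωL = 5527 Ω
X_C = 1/(ωC) = 13830 Ω
Net reactance X = X_L − X_C = -8299 Ω
Z = 1580 − j8299 Ω
|Z| = √(1580² + 8299²) = 8449 Ω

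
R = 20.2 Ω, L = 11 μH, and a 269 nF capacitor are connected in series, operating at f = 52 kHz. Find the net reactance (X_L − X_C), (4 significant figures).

ω = 2πf = 326700 rad/s
X_L = ωL = 3.594 Ω
X_C = 1/(ωC) = 11.38 Ω
X = 3.594 − 11.38 = -7.784 Ω

-7.784 Ω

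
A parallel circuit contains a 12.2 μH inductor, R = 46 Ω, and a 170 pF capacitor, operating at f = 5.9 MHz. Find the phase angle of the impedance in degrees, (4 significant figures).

-10.66°

ω = 2πf = 3.707e+07 rad/s
X_L = ωL = 452.3 Ω
X_C = 1/(ωC) = 158.7 Ω
Parallel: admittances add. Y = 1/R + 1/(jωL) + jωC
Y = (0.02174 + j0.004091) S
|Y| = 0.02212 S → |Z| = 1/|Y| = 45.21 Ω, ∠Z = −∠Y = -10.66°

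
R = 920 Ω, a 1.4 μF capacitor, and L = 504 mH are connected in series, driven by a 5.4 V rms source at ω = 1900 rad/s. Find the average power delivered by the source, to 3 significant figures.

22.6 mW

X_L = ωL = 958 Ω
X_C = 1/(ωC) = 376 Ω
Net reactance X = X_L − X_C = 582 Ω
Z = 920 + j582 Ω
|Z| = √(920² + 582²) = 1090 Ω
∠Z = arctan(582/920) = 32.3°
I = V/|Z| = 4.96 mA
P = VI cos φ = 5.4 × 0.00496 × cos(32.3°) = 22.6 mW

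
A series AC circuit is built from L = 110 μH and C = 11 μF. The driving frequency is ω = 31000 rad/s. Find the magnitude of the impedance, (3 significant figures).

X_L = ωL = 3.41 Ω
X_C = 1/(ωC) = 2.93 Ω
Net reactance X = X_L − X_C = 0.477 Ω
Z = j0.477 Ω
|Z| = √(0² + 0.477²) = 0.477 Ω

0.477 Ω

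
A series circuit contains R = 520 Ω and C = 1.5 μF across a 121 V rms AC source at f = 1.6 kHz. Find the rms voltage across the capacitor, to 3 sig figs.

15.3 V

ω = 2πf = 10050 rad/s
X_C = 1/(ωC) = 66.3 Ω
Z = 520 − j66.3 Ω
|Z| = √(520² + 66.3²) = 524 Ω
I = V/|Z| = 231 mA
V_C = I·|Z_C| = 0.231 × 66.3 = 15.3 V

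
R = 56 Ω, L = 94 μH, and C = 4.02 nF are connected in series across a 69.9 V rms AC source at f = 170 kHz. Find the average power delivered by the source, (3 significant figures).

ω = 2πf = 1.068e+06 rad/s
X_L = ωL = 100 Ω
X_C = 1/(ωC) = 233 Ω
Net reactance X = X_L − X_C = -132 Ω
Z = 56.0 − j132 Ω
|Z| = √(56.0² + 132²) = 144 Ω
∠Z = arctan(-132/56.0) = -67.1°
I = V/|Z| = 486 mA
P = VI cos φ = 69.9 × 0.486 × cos(-67.1°) = 13.2 W

13.2 W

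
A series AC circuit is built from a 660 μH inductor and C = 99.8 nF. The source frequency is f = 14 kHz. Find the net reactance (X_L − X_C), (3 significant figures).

-55.9 Ω

ω = 2πf = 87960 rad/s
X_L = ωL = 58.1 Ω
X_C = 1/(ωC) = 114 Ω
X = 58.1 − 114 = -55.9 Ω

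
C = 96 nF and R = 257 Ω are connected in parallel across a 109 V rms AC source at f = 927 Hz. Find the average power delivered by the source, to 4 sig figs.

ω = 2πf = 5825 rad/s
X_C = 1/(ωC) = 1788 Ω
Parallel: admittances add. Y = 1/R + jωC
Y = (0.003891 + j0.0005592) S
|Y| = 0.003931 S → |Z| = 1/|Y| = 254.4 Ω, ∠Z = −∠Y = -8.178°
I = V/|Z| = 428.5 mA
P = VI cos φ = 109 × 0.4285 × cos(-8.178°) = 46.23 W

46.23 W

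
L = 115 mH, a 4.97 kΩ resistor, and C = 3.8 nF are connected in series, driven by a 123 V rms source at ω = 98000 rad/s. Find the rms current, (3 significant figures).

X_L = ωL = 11300 Ω
X_C = 1/(ωC) = 2690 Ω
Net reactance X = X_L − X_C = 8580 Ω
Z = 4970 + j8580 Ω
|Z| = √(4970² + 8580²) = 9920 Ω
I = V/|Z| = 123/9920 = 12.4 mA

12.4 mA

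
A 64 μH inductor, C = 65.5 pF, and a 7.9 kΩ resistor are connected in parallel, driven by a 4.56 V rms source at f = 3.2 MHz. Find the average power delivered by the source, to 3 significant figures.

2.63 mW

ω = 2πf = 2.011e+07 rad/s
X_L = ωL = 1290 Ω
X_C = 1/(ωC) = 759 Ω
Parallel: admittances add. Y = 1/R + 1/(jωL) + jωC
Y = (0.000127 + j0.000540) S
|Y| = 0.000554 S → |Z| = 1/|Y| = 1800 Ω, ∠Z = −∠Y = -76.8°
I = V/|Z| = 2.53 mA
P = VI cos φ = 4.56 × 0.00253 × cos(-76.8°) = 2.63 mW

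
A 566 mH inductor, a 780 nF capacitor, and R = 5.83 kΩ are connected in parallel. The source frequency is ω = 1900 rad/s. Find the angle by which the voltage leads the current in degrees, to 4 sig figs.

X_L = ωL = 1075 Ω
X_C = 1/(ωC) = 674.8 Ω
Parallel: admittances add. Y = 1/R + 1/(jωL) + jωC
Y = (0.0001715 + j0.0005521) S
|Y| = 0.0005781 S → |Z| = 1/|Y| = 1730 Ω, ∠Z = −∠Y = -72.74°

-72.74°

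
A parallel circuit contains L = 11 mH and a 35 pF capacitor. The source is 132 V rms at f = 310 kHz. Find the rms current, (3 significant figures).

ω = 2πf = 1.948e+06 rad/s
X_L = ωL = 21400 Ω
X_C = 1/(ωC) = 14700 Ω
Parallel: admittances add. Y = 1/(jωL) + jωC
Y = (0 + j2.15e-05) S
|Y| = 2.15e-05 S → |Z| = 1/|Y| = 46500 Ω, ∠Z = −∠Y = -90.0°
I = V/|Z| = 132/46500 = 2.84 mA

2.84 mA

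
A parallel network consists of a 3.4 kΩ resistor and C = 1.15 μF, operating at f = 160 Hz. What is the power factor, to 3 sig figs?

ω = 2πf = 1005 rad/s
X_C = 1/(ωC) = 865 Ω
Parallel: admittances add. Y = 1/R + jωC
Y = (0.000294 + j0.00116) S
|Y| = 0.00119 S → |Z| = 1/|Y| = 838 Ω, ∠Z = −∠Y = -75.7°
cos φ = cos(-75.7°) = 0.247

0.247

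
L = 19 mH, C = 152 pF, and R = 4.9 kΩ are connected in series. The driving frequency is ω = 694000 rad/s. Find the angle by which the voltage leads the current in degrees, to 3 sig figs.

37.1°

X_L = ωL = 13200 Ω
X_C = 1/(ωC) = 9480 Ω
Net reactance X = X_L − X_C = 3710 Ω
Z = 4900 + j3710 Ω
|Z| = √(4900² + 3710²) = 6140 Ω
∠Z = arctan(3710/4900) = 37.1°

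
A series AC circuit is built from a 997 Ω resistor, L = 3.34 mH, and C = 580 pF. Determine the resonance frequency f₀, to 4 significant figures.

ω₀ = 1/√(LC) = 1/√(0.00334 × 5.8e-10) = 718500 rad/s
f₀ = ω₀/(2π) = 114.3 kHz

114.3 kHz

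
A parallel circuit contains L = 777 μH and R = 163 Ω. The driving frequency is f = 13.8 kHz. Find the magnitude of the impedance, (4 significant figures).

62.26 Ω

ω = 2πf = 86710 rad/s
X_L = ωL = 67.37 Ω
Parallel: admittances add. Y = 1/R + 1/(jωL)
Y = (0.006135 − j0.01484) S
|Y| = 0.01606 S → |Z| = 1/|Y| = 62.26 Ω, ∠Z = −∠Y = 67.54°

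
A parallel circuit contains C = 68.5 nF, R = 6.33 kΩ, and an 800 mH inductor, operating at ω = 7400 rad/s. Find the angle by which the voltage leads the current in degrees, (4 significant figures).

-64.95°

X_L = ωL = 5920 Ω
X_C = 1/(ωC) = 1973 Ω
Parallel: admittances add. Y = 1/R + 1/(jωL) + jωC
Y = (0.0001580 + j0.0003380) S
|Y| = 0.0003731 S → |Z| = 1/|Y| = 2680 Ω, ∠Z = −∠Y = -64.95°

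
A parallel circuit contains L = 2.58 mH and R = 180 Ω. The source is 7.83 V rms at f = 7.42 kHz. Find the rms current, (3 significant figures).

ω = 2πf = 46620 rad/s
X_L = ωL = 120 Ω
Parallel: admittances add. Y = 1/R + 1/(jωL)
Y = (0.00556 − j0.00831) S
|Y| = 0.0100 S → |Z| = 1/|Y| = 100 Ω, ∠Z = −∠Y = 56.2°
I = V/|Z| = 7.83/100 = 78.3 mA

78.3 mA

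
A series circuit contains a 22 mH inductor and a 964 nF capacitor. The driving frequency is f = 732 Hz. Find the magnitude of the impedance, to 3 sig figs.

ω = 2πf = 4599 rad/s
X_L = ωL = 101 Ω
X_C = 1/(ωC) = 226 Ω
Net reactance X = X_L − X_C = -124 Ω
Z = − j124 Ω
|Z| = √(0² + 124²) = 124 Ω

124 Ω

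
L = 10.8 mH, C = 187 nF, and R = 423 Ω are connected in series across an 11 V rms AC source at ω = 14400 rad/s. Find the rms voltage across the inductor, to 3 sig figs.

3.60 V

X_L = ωL = 156 Ω
X_C = 1/(ωC) = 371 Ω
Net reactance X = X_L − X_C = -216 Ω
Z = 423 − j216 Ω
|Z| = √(423² + 216²) = 475 Ω
I = V/|Z| = 23.2 mA
V_L = I·|Z_L| = 0.0232 × 156 = 3.60 V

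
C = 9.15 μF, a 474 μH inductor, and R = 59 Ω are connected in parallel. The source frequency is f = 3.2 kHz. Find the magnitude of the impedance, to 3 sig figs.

ω = 2πf = 20110 rad/s
X_L = ωL = 9.53 Ω
X_C = 1/(ωC) = 5.44 Ω
Parallel: admittances add. Y = 1/R + 1/(jωL) + jωC
Y = (0.0169 + j0.0790) S
|Y| = 0.0808 S → |Z| = 1/|Y| = 12.4 Ω, ∠Z = −∠Y = -77.9°

12.4 Ω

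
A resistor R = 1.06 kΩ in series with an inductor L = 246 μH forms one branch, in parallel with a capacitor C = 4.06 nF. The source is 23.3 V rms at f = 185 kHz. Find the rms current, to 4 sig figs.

ω = 2πf = 1.162e+06 rad/s
X_L = ωL = 285.9 Ω
X_C = 1/(ωC) = 211.9 Ω
Branch 1 (R+jX_L): Z₁ = 1060 + j285.9 Ω, |Z₁| = 1098 Ω
Branch 2 (−jX_C): Z₂ = −j211.9 Ω
Parallel: Z = Z₁Z₂/(Z₁+Z₂), |Z| = 218.9 Ω, ∠Z = -78.90°
I = V/|Z| = 23.3/218.9 = 106.4 mA

106.4 mA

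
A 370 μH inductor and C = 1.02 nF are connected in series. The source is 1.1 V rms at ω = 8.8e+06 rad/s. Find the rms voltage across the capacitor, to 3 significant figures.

0.0390 V

X_L = ωL = 3260 Ω
X_C = 1/(ωC) = 111 Ω
Net reactance X = X_L − X_C = 3140 Ω
Z = j3140 Ω
|Z| = √(0² + 3140²) = 3140 Ω
I = V/|Z| = 350 μA
V_C = I·|Z_C| = 0.000350 × 111 = 0.0390 V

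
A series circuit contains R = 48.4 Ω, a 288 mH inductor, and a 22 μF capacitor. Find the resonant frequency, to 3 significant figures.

ω₀ = 1/√(LC) = 1/√(0.288 × 2.2e-05) = 397.3 rad/s
f₀ = ω₀/(2π) = 63.2 Hz

63.2 Hz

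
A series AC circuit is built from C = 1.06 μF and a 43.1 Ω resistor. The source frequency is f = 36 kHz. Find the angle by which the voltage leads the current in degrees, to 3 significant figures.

ω = 2πf = 226200 rad/s
X_C = 1/(ωC) = 4.17 Ω
Z = 43.1 − j4.17 Ω
|Z| = √(43.1² + 4.17²) = 43.3 Ω
∠Z = arctan(-4.17/43.1) = -5.53°

-5.53°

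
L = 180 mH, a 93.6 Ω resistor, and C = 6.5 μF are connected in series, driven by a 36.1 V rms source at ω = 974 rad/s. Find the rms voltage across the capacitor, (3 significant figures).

X_L = ωL = 175 Ω
X_C = 1/(ωC) = 158 Ω
Net reactance X = X_L − X_C = 17.4 Ω
Z = 93.6 + j17.4 Ω
|Z| = √(93.6² + 17.4²) = 95.2 Ω
I = V/|Z| = 379 mA
V_C = I·|Z_C| = 0.379 × 158 = 59.9 V

59.9 V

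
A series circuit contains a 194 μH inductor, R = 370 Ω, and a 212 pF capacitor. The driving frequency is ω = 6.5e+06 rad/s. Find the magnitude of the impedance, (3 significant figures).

X_L = ωL = 1260 Ω
X_C = 1/(ωC) = 726 Ω
Net reactance X = X_L − X_C = 535 Ω
Z = 370 + j535 Ω
|Z| = √(370² + 535²) = 651 Ω

651 Ω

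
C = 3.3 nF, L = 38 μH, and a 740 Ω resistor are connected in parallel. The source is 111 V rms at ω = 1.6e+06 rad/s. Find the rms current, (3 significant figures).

X_L = ωL = 60.8 Ω
X_C = 1/(ωC) = 189 Ω
Parallel: admittances add. Y = 1/R + 1/(jωL) + jωC
Y = (0.00135 − j0.0112) S
|Y| = 0.0112 S → |Z| = 1/|Y| = 88.9 Ω, ∠Z = −∠Y = 83.1°
I = V/|Z| = 111/88.9 = 1.25 A

1.25 A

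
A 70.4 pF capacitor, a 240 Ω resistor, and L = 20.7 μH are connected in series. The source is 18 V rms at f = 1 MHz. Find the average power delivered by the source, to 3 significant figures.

16.9 mW

ω = 2πf = 6.283e+06 rad/s
X_L = ωL = 130 Ω
X_C = 1/(ωC) = 2260 Ω
Net reactance X = X_L − X_C = -2130 Ω
Z = 240 − j2130 Ω
|Z| = √(240² + 2130²) = 2140 Ω
∠Z = arctan(-2130/240) = -83.6°
I = V/|Z| = 8.39 mA
P = VI cos φ = 18 × 0.00839 × cos(-83.6°) = 16.9 mW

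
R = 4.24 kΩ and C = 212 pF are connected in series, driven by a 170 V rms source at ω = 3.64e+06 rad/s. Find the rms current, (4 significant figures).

X_C = 1/(ωC) = 1296 Ω
Z = 4240 − j1296 Ω
|Z| = √(4240² + 1296²) = 4434 Ω
I = V/|Z| = 170/4434 = 38.34 mA

38.34 mA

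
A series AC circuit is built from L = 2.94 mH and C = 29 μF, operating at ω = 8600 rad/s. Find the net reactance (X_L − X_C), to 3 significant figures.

21.3 Ω

X_L = ωL = 25.3 Ω
X_C = 1/(ωC) = 4.01 Ω
X = 25.3 − 4.01 = 21.3 Ω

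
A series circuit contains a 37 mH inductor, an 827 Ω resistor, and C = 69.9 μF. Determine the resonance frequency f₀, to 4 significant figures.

98.96 Hz

ω₀ = 1/√(LC) = 1/√(0.037 × 6.99e-05) = 621.8 rad/s
f₀ = ω₀/(2π) = 98.96 Hz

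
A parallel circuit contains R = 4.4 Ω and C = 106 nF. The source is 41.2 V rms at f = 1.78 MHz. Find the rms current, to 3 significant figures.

ω = 2πf = 1.118e+07 rad/s
X_C = 1/(ωC) = 0.844 Ω
Parallel: admittances add. Y = 1/R + jωC
Y = (0.227 + j1.19) S
|Y| = 1.21 S → |Z| = 1/|Y| = 0.828 Ω, ∠Z = −∠Y = -79.1°
I = V/|Z| = 41.2/0.828 = 49.7 A

49.7 A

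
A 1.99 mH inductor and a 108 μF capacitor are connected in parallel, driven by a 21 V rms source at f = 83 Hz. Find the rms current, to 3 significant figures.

ω = 2πf = 521.5 rad/s
X_L = ωL = 1.04 Ω
X_C = 1/(ωC) = 17.8 Ω
Parallel: admittances add. Y = 1/(jωL) + jωC
Y = (0 − j0.907) S
|Y| = 0.907 S → |Z| = 1/|Y| = 1.10 Ω, ∠Z = −∠Y = 90.0°
I = V/|Z| = 21/1.10 = 19.1 A

19.1 A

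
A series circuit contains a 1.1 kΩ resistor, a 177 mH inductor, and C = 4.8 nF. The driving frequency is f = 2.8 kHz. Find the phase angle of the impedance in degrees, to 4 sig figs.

ω = 2πf = 17590 rad/s
X_L = ωL = 3114 Ω
X_C = 1/(ωC) = 11840 Ω
Net reactance X = X_L − X_C = -8728 Ω
Z = 1100 − j8728 Ω
|Z| = √(1100² + 8728²) = 8797 Ω
∠Z = arctan(-8728/1100) = -82.82°

-82.82°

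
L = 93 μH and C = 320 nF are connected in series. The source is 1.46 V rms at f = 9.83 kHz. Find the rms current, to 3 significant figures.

32.6 mA

ω = 2πf = 61760 rad/s
X_L = ωL = 5.74 Ω
X_C = 1/(ωC) = 50.6 Ω
Net reactance X = X_L − X_C = -44.9 Ω
Z = − j44.9 Ω
|Z| = √(0² + 44.9²) = 44.9 Ω
I = V/|Z| = 1.46/44.9 = 32.6 mA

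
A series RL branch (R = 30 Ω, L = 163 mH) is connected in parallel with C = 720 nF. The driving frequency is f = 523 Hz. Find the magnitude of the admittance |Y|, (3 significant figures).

ω = 2πf = 3286 rad/s
X_L = ωL = 536 Ω
X_C = 1/(ωC) = 423 Ω
Branch 1 (R+jX_L): Z₁ = 30.0 + j536 Ω, |Z₁| = 536 Ω
Branch 2 (−jX_C): Z₂ = −j423 Ω
Parallel: Z = Z₁Z₂/(Z₁+Z₂), |Z| = 1940 Ω, ∠Z = -78.3°
|Y| = 1/|Z| = 516 μS

516 μS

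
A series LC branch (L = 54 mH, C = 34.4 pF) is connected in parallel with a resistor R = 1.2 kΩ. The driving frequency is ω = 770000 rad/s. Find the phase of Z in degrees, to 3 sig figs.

X_L = ωL = 41600 Ω
X_C = 1/(ωC) = 37800 Ω
Branch 1: Z₁ = R = 1200 Ω
Branch 2 (series LC): Z₂ = j(X_L − X_C) = j3830 Ω
Parallel: Z = Z₁Z₂/(Z₁+Z₂), |Z| = 1150 Ω, ∠Z = 17.4°

17.4°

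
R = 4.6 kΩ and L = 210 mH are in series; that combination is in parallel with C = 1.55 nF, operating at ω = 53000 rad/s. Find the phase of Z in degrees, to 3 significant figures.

X_L = ωL = 11100 Ω
X_C = 1/(ωC) = 12200 Ω
Branch 1 (R+jX_L): Z₁ = 4600 + j11100 Ω, |Z₁| = 12000 Ω
Branch 2 (−jX_C): Z₂ = −j12200 Ω
Parallel: Z = Z₁Z₂/(Z₁+Z₂), |Z| = 31100 Ω, ∠Z = -9.68°

-9.68°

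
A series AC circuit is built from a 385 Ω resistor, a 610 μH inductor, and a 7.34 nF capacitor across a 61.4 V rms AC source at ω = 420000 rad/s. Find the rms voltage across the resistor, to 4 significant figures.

X_L = ωL = 256.2 Ω
X_C = 1/(ωC) = 324.4 Ω
Net reactance X = X_L − X_C = -68.18 Ω
Z = 385.0 − j68.18 Ω
|Z| = √(385.0² + 68.18²) = 391.0 Ω
I = V/|Z| = 157.0 mA
V_R = I·|Z_R| = 0.1570 × 385.0 = 60.46 V

60.46 V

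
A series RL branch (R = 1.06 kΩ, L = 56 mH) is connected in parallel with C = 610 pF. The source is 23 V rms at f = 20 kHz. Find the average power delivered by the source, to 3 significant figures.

11.1 mW

ω = 2πf = 125700 rad/s
X_L = ωL = 7040 Ω
X_C = 1/(ωC) = 13000 Ω
Branch 1 (R+jX_L): Z₁ = 1060 + j7040 Ω, |Z₁| = 7120 Ω
Branch 2 (−jX_C): Z₂ = −j13000 Ω
Parallel: Z = Z₁Z₂/(Z₁+Z₂), |Z| = 15200 Ω, ∠Z = 71.4°
I = V/|Z| = 1.51 mA
P = VI cos φ = 23 × 0.00151 × cos(71.4°) = 11.1 mW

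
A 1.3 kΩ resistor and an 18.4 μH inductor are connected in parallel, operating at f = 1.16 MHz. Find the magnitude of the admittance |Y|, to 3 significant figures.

7.50 mS

ω = 2πf = 7.288e+06 rad/s
X_L = ωL = 134 Ω
Parallel: admittances add. Y = 1/R + 1/(jωL)
Y = (0.000769 − j0.00746) S
|Y| = 0.00750 S → |Z| = 1/|Y| = 133 Ω, ∠Z = −∠Y = 84.1°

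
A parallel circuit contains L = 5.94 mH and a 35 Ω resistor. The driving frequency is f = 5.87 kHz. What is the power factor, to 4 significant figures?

ω = 2πf = 36880 rad/s
X_L = ωL = 219.1 Ω
Parallel: admittances add. Y = 1/R + 1/(jωL)
Y = (0.02857 − j0.004565) S
|Y| = 0.02893 S → |Z| = 1/|Y| = 34.56 Ω, ∠Z = −∠Y = 9.077°
cos φ = cos(9.077°) = 0.9875

0.9875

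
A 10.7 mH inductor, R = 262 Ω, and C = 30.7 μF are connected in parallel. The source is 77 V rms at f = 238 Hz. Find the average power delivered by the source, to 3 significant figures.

ω = 2πf = 1495 rad/s
X_L = ωL = 16.0 Ω
X_C = 1/(ωC) = 21.8 Ω
Parallel: admittances add. Y = 1/R + 1/(jωL) + jωC
Y = (0.00382 − j0.0166) S
|Y| = 0.0170 S → |Z| = 1/|Y| = 58.7 Ω, ∠Z = −∠Y = 77.0°
I = V/|Z| = 1.31 A
P = VI cos φ = 77 × 1.31 × cos(77.0°) = 22.6 W

22.6 W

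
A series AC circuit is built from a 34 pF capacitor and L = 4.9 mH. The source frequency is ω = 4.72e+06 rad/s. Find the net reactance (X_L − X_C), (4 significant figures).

X_L = ωL = 23130 Ω
X_C = 1/(ωC) = 6231 Ω
X = 23130 − 6231 = 16900 Ω

16900 Ω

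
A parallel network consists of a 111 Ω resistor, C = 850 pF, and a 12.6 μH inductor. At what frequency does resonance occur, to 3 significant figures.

ω₀ = 1/√(LC) = 1/√(1.26e-05 × 8.5e-10) = 9.663e+06 rad/s
f₀ = ω₀/(2π) = 1.54 MHz

1.54 MHz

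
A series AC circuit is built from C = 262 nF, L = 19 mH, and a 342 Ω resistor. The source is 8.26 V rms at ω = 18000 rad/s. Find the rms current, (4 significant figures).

22.58 mA

X_L = ωL = 342.0 Ω
X_C = 1/(ωC) = 212.0 Ω
Net reactance X = X_L − X_C = 130.0 Ω
Z = 342.0 + j130.0 Ω
|Z| = √(342.0² + 130.0²) = 365.9 Ω
I = V/|Z| = 8.26/365.9 = 22.58 mA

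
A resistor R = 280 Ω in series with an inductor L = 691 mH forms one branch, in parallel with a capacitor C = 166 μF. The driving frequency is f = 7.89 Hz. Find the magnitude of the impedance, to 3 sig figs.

ω = 2πf = 49.57 rad/s
X_L = ωL = 34.3 Ω
X_C = 1/(ωC) = 122 Ω
Branch 1 (R+jX_L): Z₁ = 280 + j34.3 Ω, |Z₁| = 282 Ω
Branch 2 (−jX_C): Z₂ = −j122 Ω
Parallel: Z = Z₁Z₂/(Z₁+Z₂), |Z| = 117 Ω, ∠Z = -65.7°

117 Ω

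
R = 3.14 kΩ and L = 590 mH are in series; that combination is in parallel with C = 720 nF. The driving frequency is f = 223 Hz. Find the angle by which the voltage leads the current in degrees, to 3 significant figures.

ω = 2πf = 1401 rad/s
X_L = ωL = 827 Ω
X_C = 1/(ωC) = 991 Ω
Branch 1 (R+jX_L): Z₁ = 3140 + j827 Ω, |Z₁| = 3250 Ω
Branch 2 (−jX_C): Z₂ = −j991 Ω
Parallel: Z = Z₁Z₂/(Z₁+Z₂), |Z| = 1020 Ω, ∠Z = -72.3°

-72.3°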